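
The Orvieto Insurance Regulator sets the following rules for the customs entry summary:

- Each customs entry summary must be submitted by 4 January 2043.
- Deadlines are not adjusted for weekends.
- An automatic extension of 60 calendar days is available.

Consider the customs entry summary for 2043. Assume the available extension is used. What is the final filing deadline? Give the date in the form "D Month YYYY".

5 March 2043

The statutory due date is 4 January 2043.
No adjustment is made for weekends or holidays, so 4 January 2043 stands.
Add the 60 calendar-day extension to 4 January 2043: 5 March 2043.
No adjustment is made for weekends or holidays, so 5 March 2043 stands.
Deadline: 5 March 2043.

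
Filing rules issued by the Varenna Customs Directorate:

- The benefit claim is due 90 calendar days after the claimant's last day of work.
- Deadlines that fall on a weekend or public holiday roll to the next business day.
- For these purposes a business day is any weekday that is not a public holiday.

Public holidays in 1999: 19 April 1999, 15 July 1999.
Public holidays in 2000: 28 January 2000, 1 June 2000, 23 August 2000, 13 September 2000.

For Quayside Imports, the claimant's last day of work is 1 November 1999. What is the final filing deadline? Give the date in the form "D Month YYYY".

Adding 90 calendar days to 1 November 1999 gives 30 January 2000.
30 January 2000 falls on a Sunday. Rolling to the next business day gives 31 January 2000, a Monday.
Final deadline: 31 January 2000.

31 January 2000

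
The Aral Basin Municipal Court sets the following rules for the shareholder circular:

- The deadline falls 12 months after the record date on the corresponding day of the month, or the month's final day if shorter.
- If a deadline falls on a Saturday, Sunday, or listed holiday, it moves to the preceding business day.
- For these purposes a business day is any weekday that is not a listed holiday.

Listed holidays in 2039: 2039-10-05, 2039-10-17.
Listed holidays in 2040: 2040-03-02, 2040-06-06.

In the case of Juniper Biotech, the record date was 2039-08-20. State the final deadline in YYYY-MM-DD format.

2040-08-20

12 months after 2039-08-20, on the same day of the month, is 2040-08-20.
2040-08-20 (Monday) is already a business day.
The final due date is 2040-08-20.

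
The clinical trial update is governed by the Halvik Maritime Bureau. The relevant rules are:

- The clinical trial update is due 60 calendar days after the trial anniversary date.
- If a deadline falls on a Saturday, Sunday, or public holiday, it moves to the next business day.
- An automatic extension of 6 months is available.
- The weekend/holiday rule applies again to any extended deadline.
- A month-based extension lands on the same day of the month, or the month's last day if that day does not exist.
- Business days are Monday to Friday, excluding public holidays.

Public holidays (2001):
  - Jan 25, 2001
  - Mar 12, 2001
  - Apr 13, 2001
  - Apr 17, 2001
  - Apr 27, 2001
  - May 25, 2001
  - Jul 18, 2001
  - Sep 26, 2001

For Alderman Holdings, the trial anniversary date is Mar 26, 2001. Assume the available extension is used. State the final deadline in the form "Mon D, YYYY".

60 calendar days after Mar 26, 2001 is May 25, 2001.
May 25, 2001 falls on a listed holiday. Rolling to the next business day gives May 28, 2001, a Monday.
The 6 months extension carries May 28, 2001 to Nov 28, 2001.
Nov 28, 2001 (Wednesday) is already a business day.
The final due date is Nov 28, 2001.

Nov 28, 2001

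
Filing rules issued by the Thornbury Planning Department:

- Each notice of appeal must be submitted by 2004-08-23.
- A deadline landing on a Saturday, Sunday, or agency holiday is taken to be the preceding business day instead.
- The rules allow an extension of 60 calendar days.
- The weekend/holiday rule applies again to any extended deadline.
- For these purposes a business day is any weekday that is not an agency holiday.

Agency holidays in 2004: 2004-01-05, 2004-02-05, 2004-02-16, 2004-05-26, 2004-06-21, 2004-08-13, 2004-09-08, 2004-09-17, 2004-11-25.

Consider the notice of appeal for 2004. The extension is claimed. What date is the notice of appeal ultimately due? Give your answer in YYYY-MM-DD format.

The stated deadline is 2004-08-23.
2004-08-23 falls on a Monday, which is a business day, so no adjustment is needed.
The 60-calendar-day extension moves the deadline from 2004-08-23 to 2004-10-22.
Since 2004-10-22 is a Friday and not a holiday, the date is unchanged.
Deadline: 2004-10-22.

2004-10-22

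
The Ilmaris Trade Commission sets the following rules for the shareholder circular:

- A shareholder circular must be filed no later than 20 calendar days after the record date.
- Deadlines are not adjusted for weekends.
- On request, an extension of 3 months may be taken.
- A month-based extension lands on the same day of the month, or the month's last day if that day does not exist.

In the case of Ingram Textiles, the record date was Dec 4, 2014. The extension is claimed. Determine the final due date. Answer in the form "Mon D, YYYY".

Trigger date Dec 4, 2014 + 20 calendar days = Dec 24, 2014.
No adjustment is made for weekends or holidays, so Dec 24, 2014 stands.
The 3 months extension carries Dec 24, 2014 to Mar 24, 2015.
Mar 24, 2015 is a Tuesday; no weekend or holiday adjustment applies.
The final due date is Mar 24, 2015.

Mar 24, 2015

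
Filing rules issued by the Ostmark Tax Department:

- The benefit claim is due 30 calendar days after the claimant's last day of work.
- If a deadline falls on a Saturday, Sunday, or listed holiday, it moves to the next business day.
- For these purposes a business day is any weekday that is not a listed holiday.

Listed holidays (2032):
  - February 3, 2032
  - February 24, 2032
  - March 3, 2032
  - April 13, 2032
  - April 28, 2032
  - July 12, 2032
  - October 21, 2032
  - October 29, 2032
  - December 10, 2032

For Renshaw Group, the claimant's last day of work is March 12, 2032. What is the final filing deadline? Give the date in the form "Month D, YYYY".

From March 12, 2032, 30 calendar days later is April 11, 2032.
April 11, 2032 is a Sunday; the next business day is April 12, 2032 (Monday).
Deadline: April 12, 2032.

April 12, 2032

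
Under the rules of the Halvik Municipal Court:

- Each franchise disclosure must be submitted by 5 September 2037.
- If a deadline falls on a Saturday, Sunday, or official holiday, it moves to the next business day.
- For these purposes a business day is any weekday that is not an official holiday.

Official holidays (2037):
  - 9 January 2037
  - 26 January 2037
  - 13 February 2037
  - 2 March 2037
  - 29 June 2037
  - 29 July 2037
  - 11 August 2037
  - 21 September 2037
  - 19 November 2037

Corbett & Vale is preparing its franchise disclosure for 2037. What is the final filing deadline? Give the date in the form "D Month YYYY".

Start from the fixed due date, 5 September 2037.
5 September 2037 is a Saturday, so it moves to the next business day, 7 September 2037 (Monday).
So the filing is due 7 September 2037.

7 September 2037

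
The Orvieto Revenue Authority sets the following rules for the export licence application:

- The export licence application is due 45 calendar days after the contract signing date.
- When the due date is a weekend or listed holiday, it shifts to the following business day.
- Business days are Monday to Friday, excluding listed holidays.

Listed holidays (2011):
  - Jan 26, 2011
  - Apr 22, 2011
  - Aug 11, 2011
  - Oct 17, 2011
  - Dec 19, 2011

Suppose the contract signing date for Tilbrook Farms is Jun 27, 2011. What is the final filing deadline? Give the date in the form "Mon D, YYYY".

Aug 12, 2011

From Jun 27, 2011, 45 calendar days later is Aug 11, 2011.
Aug 11, 2011 falls on a listed holiday. Rolling to the next business day gives Aug 12, 2011, a Friday.
Deadline: Aug 12, 2011.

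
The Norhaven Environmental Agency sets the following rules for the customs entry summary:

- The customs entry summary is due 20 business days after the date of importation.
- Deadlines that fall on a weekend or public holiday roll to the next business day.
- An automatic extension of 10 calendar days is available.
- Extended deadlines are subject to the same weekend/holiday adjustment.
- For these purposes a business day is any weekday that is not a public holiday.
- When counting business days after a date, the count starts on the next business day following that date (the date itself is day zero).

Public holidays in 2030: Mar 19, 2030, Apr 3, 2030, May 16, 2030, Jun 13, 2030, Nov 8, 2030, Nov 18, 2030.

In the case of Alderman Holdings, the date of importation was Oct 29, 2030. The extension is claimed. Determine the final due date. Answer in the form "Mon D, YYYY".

20 business days after Oct 29, 2030, excluding weekends and holidays, is Nov 28, 2030.
Since Nov 28, 2030 is a Thursday and not a holiday, the date is unchanged.
Add the 10 calendar-day extension to Nov 28, 2030: Dec 8, 2030.
Dec 8, 2030 is a Sunday; the next business day is Dec 9, 2030 (Monday).
The final due date is Dec 9, 2030.

Dec 9, 2030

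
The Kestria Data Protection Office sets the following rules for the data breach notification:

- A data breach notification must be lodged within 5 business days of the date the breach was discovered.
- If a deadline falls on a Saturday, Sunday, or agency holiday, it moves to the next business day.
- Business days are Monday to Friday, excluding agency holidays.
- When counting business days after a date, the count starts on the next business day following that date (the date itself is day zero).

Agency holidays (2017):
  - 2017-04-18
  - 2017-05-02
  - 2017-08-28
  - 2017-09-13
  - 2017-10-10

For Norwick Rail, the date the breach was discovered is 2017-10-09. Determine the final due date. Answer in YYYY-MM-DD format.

Starting the day after 2017-10-09 and counting 5 business days lands on 2017-10-17.
2017-10-17 (Tuesday) is already a business day.
Final deadline: 2017-10-17.

2017-10-17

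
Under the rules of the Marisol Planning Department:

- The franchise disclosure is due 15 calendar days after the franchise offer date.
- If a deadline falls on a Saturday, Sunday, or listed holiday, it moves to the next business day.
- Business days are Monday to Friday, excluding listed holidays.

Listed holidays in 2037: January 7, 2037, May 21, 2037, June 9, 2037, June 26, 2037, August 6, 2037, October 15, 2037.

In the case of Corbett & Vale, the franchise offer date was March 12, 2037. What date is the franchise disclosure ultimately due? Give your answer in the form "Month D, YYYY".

Adding 15 calendar days to March 12, 2037 gives March 27, 2037.
March 27, 2037 is a Friday and not a listed holiday, so it stands.
So the filing is due March 27, 2037.

March 27, 2037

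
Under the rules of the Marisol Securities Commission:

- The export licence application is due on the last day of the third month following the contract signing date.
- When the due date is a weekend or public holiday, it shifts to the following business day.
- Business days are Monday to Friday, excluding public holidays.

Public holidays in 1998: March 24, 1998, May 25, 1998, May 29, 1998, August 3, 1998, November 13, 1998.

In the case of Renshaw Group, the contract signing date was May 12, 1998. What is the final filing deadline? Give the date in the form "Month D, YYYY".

August 31, 1998

The third month after May 12, 1998 is August 1998, whose last day is August 31, 1998.
August 31, 1998 is a Monday and not a listed holiday, so it stands.
So the filing is due August 31, 1998.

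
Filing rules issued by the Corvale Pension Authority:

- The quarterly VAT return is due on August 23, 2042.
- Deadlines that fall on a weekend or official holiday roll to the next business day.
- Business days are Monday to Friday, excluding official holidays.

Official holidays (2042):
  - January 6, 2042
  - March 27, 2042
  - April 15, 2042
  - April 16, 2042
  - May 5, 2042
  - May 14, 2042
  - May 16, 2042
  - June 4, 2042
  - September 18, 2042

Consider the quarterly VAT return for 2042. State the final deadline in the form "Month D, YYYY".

Start from the fixed due date, August 23, 2042.
August 23, 2042 is a Saturday; the next business day is August 25, 2042 (Monday).
So the filing is due August 25, 2042.

August 25, 2042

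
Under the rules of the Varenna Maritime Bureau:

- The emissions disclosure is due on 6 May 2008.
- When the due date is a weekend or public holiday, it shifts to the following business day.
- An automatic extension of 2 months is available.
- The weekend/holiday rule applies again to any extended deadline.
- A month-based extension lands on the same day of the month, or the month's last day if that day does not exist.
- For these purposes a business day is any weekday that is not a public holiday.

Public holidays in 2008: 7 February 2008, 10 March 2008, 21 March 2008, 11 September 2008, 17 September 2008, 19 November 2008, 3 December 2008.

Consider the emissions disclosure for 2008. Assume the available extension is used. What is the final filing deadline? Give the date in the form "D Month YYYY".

Start from the fixed due date, 6 May 2008.
6 May 2008 falls on a Tuesday, which is a business day, so no adjustment is needed.
Add 2 months to 6 May 2008: 6 July 2008.
6 July 2008 is a Sunday; the next business day is 7 July 2008 (Monday).
So the filing is due 7 July 2008.

7 July 2008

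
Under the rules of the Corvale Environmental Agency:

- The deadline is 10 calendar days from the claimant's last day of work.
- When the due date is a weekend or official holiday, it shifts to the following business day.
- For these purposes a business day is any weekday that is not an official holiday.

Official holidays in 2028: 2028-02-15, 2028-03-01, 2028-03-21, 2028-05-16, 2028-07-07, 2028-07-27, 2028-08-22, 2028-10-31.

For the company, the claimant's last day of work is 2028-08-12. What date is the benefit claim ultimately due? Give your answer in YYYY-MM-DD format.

Adding 10 calendar days to 2028-08-12 gives 2028-08-22.
2028-08-22 is a listed holiday, so it moves to the next business day, 2028-08-23 (Wednesday).
The final due date is 2028-08-23.

2028-08-23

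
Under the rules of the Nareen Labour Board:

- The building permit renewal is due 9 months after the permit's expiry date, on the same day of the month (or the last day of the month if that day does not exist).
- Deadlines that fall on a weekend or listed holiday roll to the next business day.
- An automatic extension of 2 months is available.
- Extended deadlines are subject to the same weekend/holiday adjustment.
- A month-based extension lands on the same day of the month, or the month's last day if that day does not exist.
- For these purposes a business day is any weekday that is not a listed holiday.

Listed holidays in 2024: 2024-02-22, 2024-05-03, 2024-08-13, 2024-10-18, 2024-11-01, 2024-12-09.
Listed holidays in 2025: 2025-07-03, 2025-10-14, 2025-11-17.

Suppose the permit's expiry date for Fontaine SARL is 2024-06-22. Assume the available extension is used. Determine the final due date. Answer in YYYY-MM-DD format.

Moving 9 months forward from 2024-06-22 on the corresponding day gives 2025-03-22.
2025-03-22 is a Saturday; the next business day is 2025-03-24 (Monday).
Add 2 months to 2025-03-24: 2025-05-24.
2025-05-24 is a Saturday, so it moves to the next business day, 2025-05-26 (Monday).
Deadline: 2025-05-26.

2025-05-26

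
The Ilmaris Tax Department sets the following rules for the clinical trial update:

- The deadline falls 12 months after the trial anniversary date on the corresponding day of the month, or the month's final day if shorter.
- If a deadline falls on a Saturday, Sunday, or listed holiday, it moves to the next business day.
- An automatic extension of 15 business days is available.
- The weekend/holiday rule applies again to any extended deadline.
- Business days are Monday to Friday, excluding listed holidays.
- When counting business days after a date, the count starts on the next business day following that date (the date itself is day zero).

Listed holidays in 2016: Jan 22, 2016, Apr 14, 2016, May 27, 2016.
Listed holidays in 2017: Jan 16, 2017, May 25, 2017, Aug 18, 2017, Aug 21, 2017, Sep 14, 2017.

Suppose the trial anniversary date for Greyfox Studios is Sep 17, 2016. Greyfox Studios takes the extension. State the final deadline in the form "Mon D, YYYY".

Oct 9, 2017

Moving 12 months forward from Sep 17, 2016 on the corresponding day gives Sep 17, 2017.
Because Sep 17, 2017 is a Sunday, the deadline becomes Sep 18, 2017 (Monday).
The 15-business-day extension runs from Sep 18, 2017 to Oct 9, 2017.
Oct 9, 2017 falls on a Monday, which is a business day, so no adjustment is needed.
The final due date is Oct 9, 2017.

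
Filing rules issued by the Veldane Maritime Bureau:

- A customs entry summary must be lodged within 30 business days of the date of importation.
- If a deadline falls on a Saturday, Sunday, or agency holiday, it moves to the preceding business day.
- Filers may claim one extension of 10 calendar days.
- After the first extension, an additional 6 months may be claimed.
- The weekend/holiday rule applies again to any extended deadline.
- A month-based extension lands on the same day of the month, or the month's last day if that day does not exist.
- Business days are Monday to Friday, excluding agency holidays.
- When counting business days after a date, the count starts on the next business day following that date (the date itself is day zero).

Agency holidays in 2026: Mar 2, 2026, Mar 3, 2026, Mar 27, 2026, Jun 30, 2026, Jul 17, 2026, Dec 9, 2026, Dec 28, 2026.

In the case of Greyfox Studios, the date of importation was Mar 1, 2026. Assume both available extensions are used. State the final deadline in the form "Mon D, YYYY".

30 business days after Mar 1, 2026, excluding weekends and holidays, is Apr 15, 2026.
Apr 15, 2026 is a Wednesday and not a listed holiday, so it stands.
The 10-calendar-day extension moves the deadline from Apr 15, 2026 to Apr 25, 2026.
Apr 25, 2026 falls on a Saturday. Rolling to the preceding business day gives Apr 24, 2026, a Friday.
The 6 months extension carries Apr 24, 2026 to Oct 24, 2026.
Oct 24, 2026 is a Saturday, so it moves to the preceding business day, Oct 23, 2026 (Friday).
Final deadline: Oct 23, 2026.

Oct 23, 2026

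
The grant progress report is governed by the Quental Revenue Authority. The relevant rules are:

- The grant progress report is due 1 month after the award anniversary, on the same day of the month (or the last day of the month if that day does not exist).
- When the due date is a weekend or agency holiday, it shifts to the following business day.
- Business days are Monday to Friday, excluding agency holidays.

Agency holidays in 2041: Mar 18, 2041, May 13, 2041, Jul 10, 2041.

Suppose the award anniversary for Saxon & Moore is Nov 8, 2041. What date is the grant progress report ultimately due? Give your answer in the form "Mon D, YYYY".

1 month from Nov 8, 2041 is Dec 8, 2041.
Because Dec 8, 2041 is a Sunday, the deadline becomes Dec 9, 2041 (Monday).
Final deadline: Dec 9, 2041.

Dec 9, 2041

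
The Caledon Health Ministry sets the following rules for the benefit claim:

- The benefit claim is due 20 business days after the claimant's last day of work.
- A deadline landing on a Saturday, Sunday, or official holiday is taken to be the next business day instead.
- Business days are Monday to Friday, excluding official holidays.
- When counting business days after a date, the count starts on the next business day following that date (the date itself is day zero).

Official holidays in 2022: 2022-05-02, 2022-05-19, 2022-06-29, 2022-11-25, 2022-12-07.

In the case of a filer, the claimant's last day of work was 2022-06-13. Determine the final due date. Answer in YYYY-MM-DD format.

2022-07-12

Starting the day after 2022-06-13 and counting 20 business days lands on 2022-07-12.
Since 2022-07-12 is a Tuesday and not a holiday, the date is unchanged.
So the filing is due 2022-07-12.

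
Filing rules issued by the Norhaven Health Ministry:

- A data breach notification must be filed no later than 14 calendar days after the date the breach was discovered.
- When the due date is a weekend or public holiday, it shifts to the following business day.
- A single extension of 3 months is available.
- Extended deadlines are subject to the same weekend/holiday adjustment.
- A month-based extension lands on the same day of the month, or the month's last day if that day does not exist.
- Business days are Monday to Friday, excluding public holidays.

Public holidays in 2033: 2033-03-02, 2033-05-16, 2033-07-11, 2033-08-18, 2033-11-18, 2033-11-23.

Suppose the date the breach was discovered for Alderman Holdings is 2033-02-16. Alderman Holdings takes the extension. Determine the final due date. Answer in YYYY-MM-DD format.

Trigger date 2033-02-16 + 14 calendar days = 2033-03-02.
2033-03-02 falls on a listed holiday. Rolling to the next business day gives 2033-03-03, a Thursday.
Add 3 months to 2033-03-03: 2033-06-03.
2033-06-03 (Friday) is already a business day.
Deadline: 2033-06-03.

2033-06-03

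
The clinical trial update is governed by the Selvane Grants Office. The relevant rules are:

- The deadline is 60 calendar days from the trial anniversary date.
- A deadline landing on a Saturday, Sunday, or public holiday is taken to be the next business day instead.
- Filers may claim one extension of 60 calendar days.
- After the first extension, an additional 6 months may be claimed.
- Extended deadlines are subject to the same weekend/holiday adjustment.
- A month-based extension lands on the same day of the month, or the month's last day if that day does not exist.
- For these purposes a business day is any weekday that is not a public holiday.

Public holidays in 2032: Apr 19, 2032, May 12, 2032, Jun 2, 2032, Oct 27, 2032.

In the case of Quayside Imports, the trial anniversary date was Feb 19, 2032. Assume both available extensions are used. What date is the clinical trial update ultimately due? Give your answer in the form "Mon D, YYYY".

Dec 21, 2032

Adding 60 calendar days to Feb 19, 2032 gives Apr 19, 2032.
Apr 19, 2032 falls on a listed holiday. Rolling to the next business day gives Apr 20, 2032, a Tuesday.
Add the 60 calendar-day extension to Apr 20, 2032: Jun 19, 2032.
Jun 19, 2032 is a Saturday; the next business day is Jun 21, 2032 (Monday).
The 6 months extension carries Jun 21, 2032 to Dec 21, 2032.
Since Dec 21, 2032 is a Tuesday and not a holiday, the date is unchanged.
Deadline: Dec 21, 2032.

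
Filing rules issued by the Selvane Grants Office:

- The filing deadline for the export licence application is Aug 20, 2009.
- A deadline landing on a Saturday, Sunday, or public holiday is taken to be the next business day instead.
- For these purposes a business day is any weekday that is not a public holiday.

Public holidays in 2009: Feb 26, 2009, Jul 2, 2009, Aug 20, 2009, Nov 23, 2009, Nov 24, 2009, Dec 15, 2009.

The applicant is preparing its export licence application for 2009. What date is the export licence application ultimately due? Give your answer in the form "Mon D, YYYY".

The stated deadline is Aug 20, 2009.
Aug 20, 2009 is a listed holiday, so it moves to the next business day, Aug 21, 2009 (Friday).
So the filing is due Aug 21, 2009.

Aug 21, 2009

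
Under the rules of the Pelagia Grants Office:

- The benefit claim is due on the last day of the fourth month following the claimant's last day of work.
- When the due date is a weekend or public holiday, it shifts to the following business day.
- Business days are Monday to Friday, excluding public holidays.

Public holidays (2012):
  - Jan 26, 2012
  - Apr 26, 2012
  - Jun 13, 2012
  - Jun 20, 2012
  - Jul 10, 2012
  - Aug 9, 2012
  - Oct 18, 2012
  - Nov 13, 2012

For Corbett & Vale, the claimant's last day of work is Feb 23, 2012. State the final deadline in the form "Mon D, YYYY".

4 months after Feb 23, 2012 is June 2012; that month ends on Jun 30, 2012.
Jun 30, 2012 falls on a Saturday. Rolling to the next business day gives Jul 2, 2012, a Monday.
Deadline: Jul 2, 2012.

Jul 2, 2012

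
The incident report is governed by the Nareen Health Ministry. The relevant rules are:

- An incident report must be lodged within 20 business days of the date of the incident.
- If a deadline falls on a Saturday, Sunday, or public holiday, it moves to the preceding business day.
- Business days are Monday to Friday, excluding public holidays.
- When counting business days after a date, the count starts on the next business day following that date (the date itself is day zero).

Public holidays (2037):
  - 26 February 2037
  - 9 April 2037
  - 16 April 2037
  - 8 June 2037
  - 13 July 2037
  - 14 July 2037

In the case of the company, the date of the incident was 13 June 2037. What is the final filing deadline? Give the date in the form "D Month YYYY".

20 business days after 13 June 2037, excluding weekends and holidays, is 10 July 2037.
10 July 2037 falls on a Friday, which is a business day, so no adjustment is needed.
The final due date is 10 July 2037.

10 July 2037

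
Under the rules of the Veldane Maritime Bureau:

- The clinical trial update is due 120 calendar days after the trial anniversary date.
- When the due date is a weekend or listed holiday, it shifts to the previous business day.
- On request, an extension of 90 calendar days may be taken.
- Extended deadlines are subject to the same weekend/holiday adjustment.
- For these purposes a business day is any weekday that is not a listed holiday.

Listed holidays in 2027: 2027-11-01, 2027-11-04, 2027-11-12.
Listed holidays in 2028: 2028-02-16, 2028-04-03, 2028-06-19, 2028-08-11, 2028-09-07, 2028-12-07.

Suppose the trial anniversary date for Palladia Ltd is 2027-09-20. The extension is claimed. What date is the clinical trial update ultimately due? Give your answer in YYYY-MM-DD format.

Adding 120 calendar days to 2027-09-20 gives 2028-01-18.
Since 2028-01-18 is a Tuesday and not a holiday, the date is unchanged.
With the 90-day extension, 2028-01-18 becomes 2028-04-17.
2028-04-17 (Monday) is already a business day.
Final deadline: 2028-04-17.

2028-04-17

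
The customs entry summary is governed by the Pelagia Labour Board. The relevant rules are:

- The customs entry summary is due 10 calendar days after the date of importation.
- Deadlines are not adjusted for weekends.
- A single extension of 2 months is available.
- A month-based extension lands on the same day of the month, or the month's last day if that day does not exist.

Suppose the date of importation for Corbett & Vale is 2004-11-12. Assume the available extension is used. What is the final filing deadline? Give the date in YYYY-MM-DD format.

10 calendar days after 2004-11-12 is 2004-11-22.
2004-11-22 falls on a Monday. The rules make no weekend/holiday allowance, so it remains 2004-11-22.
Add 2 months to 2004-11-22: 2005-01-22.
2005-01-22 falls on a Saturday. The rules make no weekend/holiday allowance, so it remains 2005-01-22.
The final due date is 2005-01-22.

2005-01-22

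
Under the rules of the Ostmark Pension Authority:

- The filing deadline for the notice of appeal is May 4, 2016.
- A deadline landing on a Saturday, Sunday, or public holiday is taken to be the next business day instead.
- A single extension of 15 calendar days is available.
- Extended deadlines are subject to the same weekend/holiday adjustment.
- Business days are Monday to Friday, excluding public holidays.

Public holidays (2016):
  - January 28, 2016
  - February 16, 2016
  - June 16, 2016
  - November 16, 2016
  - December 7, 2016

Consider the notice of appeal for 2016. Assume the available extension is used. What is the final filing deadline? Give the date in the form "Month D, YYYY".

The stated deadline is May 4, 2016.
May 4, 2016 (Wednesday) is already a business day.
Add the 15 calendar-day extension to May 4, 2016: May 19, 2016.
May 19, 2016 falls on a Thursday, which is a business day, so no adjustment is needed.
Deadline: May 19, 2016.

May 19, 2016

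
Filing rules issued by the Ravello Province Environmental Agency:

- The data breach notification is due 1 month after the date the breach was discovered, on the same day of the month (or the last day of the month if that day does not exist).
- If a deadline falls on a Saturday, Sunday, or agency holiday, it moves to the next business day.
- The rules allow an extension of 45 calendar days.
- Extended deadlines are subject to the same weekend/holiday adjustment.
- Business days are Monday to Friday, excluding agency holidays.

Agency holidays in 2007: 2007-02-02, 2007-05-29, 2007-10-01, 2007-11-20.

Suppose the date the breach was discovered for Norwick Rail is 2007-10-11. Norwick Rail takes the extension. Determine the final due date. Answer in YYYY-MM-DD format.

2007-12-27

1 month after 2007-10-11, on the same day of the month, is 2007-11-11.
2007-11-11 is a Sunday; the next business day is 2007-11-12 (Monday).
Applying the 45-calendar-day extension: 2007-11-12 + 45 days = 2007-12-27.
2007-12-27 (Thursday) is already a business day.
The final due date is 2007-12-27.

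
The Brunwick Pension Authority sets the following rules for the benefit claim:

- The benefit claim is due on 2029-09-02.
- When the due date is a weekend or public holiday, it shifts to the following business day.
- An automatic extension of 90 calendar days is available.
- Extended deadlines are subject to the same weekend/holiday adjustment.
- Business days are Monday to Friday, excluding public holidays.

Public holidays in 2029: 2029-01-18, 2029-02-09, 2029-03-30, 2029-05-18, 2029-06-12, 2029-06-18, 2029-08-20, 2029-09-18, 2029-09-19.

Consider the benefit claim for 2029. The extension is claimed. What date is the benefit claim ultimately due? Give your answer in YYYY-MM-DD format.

2029-12-03

Start from the fixed due date, 2029-09-02.
2029-09-02 is a Sunday, so it moves to the next business day, 2029-09-03 (Monday).
Applying the 90-calendar-day extension: 2029-09-03 + 90 days = 2029-12-02.
2029-12-02 is a Sunday; the next business day is 2029-12-03 (Monday).
Deadline: 2029-12-03.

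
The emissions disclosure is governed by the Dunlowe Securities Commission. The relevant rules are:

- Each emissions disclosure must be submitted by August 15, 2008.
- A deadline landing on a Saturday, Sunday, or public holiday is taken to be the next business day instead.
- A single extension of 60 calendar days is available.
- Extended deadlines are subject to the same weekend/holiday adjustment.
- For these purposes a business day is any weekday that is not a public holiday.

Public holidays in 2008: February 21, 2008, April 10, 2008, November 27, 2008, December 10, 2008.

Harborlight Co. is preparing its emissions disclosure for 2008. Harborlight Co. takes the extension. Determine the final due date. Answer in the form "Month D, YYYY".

The statutory due date is August 15, 2008.
August 15, 2008 (Friday) is already a business day.
The 60-calendar-day extension moves the deadline from August 15, 2008 to October 14, 2008.
Since October 14, 2008 is a Tuesday and not a holiday, the date is unchanged.
So the filing is due October 14, 2008.

October 14, 2008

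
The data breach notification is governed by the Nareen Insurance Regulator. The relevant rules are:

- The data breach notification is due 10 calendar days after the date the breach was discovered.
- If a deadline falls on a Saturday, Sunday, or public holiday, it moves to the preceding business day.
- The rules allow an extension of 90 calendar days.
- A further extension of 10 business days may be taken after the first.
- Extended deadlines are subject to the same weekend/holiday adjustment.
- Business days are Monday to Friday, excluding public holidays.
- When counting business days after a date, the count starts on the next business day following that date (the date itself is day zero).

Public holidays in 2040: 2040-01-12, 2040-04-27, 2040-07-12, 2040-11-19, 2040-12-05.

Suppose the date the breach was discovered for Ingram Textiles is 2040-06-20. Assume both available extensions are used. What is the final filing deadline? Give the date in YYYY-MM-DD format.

Adding 10 calendar days to 2040-06-20 gives 2040-06-30.
2040-06-30 is a Saturday, so it moves to the preceding business day, 2040-06-29 (Friday).
The 90-calendar-day extension moves the deadline from 2040-06-29 to 2040-09-27.
Since 2040-09-27 is a Thursday and not a holiday, the date is unchanged.
Applying the 10-business-day extension: 10 business days after 2040-09-27 is 2040-10-11.
2040-10-11 is a Thursday and not a listed holiday, so it stands.
The final due date is 2040-10-11.

2040-10-11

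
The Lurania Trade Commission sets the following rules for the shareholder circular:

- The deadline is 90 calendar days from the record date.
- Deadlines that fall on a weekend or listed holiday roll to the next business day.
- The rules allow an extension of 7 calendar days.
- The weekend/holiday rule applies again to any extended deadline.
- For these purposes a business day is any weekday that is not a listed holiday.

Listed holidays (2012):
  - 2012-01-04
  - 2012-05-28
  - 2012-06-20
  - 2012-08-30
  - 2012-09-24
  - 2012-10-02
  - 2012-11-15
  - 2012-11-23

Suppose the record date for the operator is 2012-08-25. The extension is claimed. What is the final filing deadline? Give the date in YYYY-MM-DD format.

Adding 90 calendar days to 2012-08-25 gives 2012-11-23.
2012-11-23 is a listed holiday; the next business day is 2012-11-26 (Monday).
Add the 7 calendar-day extension to 2012-11-26: 2012-12-03.
2012-12-03 falls on a Monday, which is a business day, so no adjustment is needed.
Deadline: 2012-12-03.

2012-12-03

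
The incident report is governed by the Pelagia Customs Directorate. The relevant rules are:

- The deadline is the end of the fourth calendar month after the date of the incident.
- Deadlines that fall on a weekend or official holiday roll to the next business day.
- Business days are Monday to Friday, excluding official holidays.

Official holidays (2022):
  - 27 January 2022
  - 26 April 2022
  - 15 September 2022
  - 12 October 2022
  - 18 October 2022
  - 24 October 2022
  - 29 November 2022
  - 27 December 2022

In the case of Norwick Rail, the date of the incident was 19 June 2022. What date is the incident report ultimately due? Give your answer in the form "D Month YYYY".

4 months after 19 June 2022 is October 2022; that month ends on 31 October 2022.
31 October 2022 (Monday) is already a business day.
The final due date is 31 October 2022.

31 October 2022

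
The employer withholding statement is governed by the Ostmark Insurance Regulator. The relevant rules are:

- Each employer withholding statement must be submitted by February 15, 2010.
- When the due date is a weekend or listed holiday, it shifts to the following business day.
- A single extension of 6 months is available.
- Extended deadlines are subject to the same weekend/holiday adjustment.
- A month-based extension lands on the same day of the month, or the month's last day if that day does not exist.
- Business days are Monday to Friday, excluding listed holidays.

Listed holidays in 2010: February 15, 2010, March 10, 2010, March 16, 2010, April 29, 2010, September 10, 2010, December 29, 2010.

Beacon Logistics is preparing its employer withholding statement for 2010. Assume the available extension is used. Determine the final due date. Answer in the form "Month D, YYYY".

Start from the fixed due date, February 15, 2010.
February 15, 2010 falls on a listed holiday. Rolling to the next business day gives February 16, 2010, a Tuesday.
The 6 months extension carries February 16, 2010 to August 16, 2010.
Since August 16, 2010 is a Monday and not a holiday, the date is unchanged.
Final deadline: August 16, 2010.

August 16, 2010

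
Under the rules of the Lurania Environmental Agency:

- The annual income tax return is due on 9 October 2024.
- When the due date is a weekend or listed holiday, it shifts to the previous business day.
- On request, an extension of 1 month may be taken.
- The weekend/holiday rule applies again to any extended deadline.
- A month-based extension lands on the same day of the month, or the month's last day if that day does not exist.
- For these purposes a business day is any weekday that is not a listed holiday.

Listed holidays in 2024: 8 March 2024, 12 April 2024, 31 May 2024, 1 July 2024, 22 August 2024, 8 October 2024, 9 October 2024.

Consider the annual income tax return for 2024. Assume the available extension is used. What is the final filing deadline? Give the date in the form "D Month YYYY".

Start from the fixed due date, 9 October 2024.
9 October 2024 falls on a listed holiday. Rolling to the preceding business day gives 7 October 2024, a Monday.
Add 1 month to 7 October 2024: 7 November 2024.
7 November 2024 is a Thursday and not a listed holiday, so it stands.
Final deadline: 7 November 2024.

7 November 2024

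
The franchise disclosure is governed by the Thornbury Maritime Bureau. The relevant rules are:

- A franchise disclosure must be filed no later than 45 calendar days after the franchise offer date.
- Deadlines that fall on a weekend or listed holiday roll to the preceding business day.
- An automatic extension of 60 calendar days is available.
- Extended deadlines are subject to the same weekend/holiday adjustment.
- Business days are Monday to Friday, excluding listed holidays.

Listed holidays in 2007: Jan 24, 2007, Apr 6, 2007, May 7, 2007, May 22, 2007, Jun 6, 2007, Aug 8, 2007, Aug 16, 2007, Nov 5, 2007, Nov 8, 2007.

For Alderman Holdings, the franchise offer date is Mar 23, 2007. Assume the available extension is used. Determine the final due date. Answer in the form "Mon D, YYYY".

Jul 3, 2007

From Mar 23, 2007, 45 calendar days later is May 7, 2007.
Because May 7, 2007 is a listed holiday, the deadline becomes May 4, 2007 (Friday).
With the 60-day extension, May 4, 2007 becomes Jul 3, 2007.
Since Jul 3, 2007 is a Tuesday and not a holiday, the date is unchanged.
Final deadline: Jul 3, 2007.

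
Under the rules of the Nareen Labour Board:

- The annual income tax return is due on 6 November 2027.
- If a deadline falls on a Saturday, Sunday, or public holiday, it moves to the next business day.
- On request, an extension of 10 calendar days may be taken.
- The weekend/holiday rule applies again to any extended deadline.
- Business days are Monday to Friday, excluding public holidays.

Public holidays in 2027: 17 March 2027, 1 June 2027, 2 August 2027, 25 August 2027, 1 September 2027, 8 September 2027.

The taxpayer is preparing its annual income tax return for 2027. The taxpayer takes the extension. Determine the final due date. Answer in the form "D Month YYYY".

Start from the fixed due date, 6 November 2027.
6 November 2027 is a Saturday; the next business day is 8 November 2027 (Monday).
The 10-calendar-day extension moves the deadline from 8 November 2027 to 18 November 2027.
Since 18 November 2027 is a Thursday and not a holiday, the date is unchanged.
Final deadline: 18 November 2027.

18 November 2027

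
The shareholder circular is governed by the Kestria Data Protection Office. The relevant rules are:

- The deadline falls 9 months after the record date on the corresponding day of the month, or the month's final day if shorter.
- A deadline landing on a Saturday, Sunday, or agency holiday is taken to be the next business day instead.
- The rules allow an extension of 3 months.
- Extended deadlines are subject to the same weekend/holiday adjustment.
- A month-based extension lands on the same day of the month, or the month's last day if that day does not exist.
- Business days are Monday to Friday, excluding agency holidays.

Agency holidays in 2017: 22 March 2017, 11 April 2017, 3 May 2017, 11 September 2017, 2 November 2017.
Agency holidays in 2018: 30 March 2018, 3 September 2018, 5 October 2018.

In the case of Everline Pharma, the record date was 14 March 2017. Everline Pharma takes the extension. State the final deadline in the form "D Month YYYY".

14 March 2018

9 months from 14 March 2017 is 14 December 2017.
14 December 2017 (Thursday) is already a business day.
The 3 months extension carries 14 December 2017 to 14 March 2018.
14 March 2018 is a Wednesday and not a listed holiday, so it stands.
Deadline: 14 March 2018.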